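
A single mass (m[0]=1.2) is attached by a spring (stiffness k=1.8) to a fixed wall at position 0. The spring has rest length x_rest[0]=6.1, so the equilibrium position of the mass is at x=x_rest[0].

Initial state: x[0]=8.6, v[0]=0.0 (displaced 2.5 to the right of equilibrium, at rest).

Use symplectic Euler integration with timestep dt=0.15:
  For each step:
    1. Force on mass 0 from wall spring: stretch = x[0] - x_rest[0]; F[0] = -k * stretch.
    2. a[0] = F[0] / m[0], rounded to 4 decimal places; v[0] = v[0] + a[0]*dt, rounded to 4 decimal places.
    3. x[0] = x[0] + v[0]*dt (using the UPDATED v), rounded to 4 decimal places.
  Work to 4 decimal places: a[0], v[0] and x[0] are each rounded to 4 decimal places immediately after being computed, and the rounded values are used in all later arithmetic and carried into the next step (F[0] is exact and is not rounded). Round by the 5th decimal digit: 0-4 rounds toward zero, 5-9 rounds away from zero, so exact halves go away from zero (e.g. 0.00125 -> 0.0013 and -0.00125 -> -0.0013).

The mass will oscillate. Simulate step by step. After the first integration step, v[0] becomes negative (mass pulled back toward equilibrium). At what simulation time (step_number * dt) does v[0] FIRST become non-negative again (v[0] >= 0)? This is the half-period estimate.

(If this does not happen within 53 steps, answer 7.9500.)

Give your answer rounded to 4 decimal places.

Step 0: x=[8.6000] v=[0.0000]
Step 1: x=[8.5156] v=[-0.5625]
Step 2: x=[8.3497] v=[-1.1060]
Step 3: x=[8.1079] v=[-1.6122]
Step 4: x=[7.7983] v=[-2.0640]
Step 5: x=[7.4314] v=[-2.4461]
Step 6: x=[7.0195] v=[-2.7457]
Step 7: x=[6.5766] v=[-2.9526]
Step 8: x=[6.1176] v=[-3.0598]
Step 9: x=[5.6580] v=[-3.0638]
Step 10: x=[5.2133] v=[-2.9644]
Step 11: x=[4.7986] v=[-2.7649]
Step 12: x=[4.4278] v=[-2.4721]
Step 13: x=[4.1134] v=[-2.0959]
Step 14: x=[3.8661] v=[-1.6489]
Step 15: x=[3.6942] v=[-1.1463]
Step 16: x=[3.6035] v=[-0.6050]
Step 17: x=[3.5970] v=[-0.0433]
Step 18: x=[3.6750] v=[0.5199]
First v>=0 after going negative at step 18, time=2.7000

Answer: 2.7000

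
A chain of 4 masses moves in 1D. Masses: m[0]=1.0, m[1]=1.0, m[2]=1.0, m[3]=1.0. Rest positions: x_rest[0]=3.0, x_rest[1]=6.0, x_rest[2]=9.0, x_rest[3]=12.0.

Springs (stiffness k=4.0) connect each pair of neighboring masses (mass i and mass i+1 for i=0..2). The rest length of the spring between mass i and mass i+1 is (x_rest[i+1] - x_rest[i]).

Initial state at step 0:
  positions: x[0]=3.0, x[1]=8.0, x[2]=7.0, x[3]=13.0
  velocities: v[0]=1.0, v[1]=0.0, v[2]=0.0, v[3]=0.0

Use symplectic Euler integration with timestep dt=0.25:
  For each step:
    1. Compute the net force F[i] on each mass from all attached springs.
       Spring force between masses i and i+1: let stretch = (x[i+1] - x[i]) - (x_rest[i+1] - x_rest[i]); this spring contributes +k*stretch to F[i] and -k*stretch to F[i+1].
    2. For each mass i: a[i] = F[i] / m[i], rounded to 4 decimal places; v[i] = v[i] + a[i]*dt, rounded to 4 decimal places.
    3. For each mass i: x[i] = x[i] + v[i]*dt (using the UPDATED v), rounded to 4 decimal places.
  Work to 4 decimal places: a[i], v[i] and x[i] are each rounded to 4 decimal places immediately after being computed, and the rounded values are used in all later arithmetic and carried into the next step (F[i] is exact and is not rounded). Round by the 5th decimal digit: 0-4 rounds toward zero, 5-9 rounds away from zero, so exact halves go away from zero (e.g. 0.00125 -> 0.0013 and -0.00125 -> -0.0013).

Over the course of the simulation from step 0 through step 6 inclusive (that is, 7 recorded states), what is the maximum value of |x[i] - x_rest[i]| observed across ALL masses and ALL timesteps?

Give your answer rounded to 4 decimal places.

Answer: 2.8579

Derivation:
Step 0: x=[3.0000 8.0000 7.0000 13.0000] v=[1.0000 0.0000 0.0000 0.0000]
Step 1: x=[3.7500 6.5000 8.7500 12.2500] v=[3.0000 -6.0000 7.0000 -3.0000]
Step 2: x=[4.4375 4.8750 10.8125 11.3750] v=[2.7500 -6.5000 8.2500 -3.5000]
Step 3: x=[4.4844 4.6250 11.5313 11.1094] v=[0.1875 -1.0000 2.8750 -1.0625]
Step 4: x=[3.8164 6.0664 10.4180 11.6993] v=[-2.6719 5.7657 -4.4532 2.3594]
Step 5: x=[2.9609 8.0332 8.5371 12.7188] v=[-3.4219 7.8673 -7.5235 4.0781]
Step 6: x=[2.6235 8.8579 7.5757 13.4429] v=[-1.3496 3.2989 -3.8457 2.8964]
Max displacement = 2.8579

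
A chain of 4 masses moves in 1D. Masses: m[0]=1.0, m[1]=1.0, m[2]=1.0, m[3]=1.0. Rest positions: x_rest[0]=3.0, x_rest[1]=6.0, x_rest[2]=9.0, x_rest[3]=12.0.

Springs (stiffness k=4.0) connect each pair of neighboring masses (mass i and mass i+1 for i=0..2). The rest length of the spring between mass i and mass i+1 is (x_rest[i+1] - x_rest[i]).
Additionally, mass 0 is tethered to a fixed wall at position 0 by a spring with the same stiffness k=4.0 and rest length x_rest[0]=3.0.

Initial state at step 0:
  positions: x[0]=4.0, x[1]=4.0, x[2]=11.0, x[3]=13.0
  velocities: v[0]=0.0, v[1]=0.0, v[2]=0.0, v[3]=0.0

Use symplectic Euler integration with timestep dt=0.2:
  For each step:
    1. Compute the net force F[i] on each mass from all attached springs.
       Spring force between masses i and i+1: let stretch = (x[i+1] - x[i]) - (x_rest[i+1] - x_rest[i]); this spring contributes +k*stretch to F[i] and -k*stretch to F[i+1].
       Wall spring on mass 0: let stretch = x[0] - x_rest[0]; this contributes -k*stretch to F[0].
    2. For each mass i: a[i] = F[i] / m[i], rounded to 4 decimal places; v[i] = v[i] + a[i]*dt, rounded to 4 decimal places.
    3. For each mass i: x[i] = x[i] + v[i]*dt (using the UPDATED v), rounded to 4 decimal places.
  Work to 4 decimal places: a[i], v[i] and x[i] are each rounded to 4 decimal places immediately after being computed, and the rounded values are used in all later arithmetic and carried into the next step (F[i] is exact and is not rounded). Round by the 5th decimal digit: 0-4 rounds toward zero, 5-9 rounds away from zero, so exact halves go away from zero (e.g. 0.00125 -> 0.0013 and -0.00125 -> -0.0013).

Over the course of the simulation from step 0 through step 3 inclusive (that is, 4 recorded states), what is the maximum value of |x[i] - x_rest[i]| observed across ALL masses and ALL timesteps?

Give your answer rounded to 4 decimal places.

Step 0: x=[4.0000 4.0000 11.0000 13.0000] v=[0.0000 0.0000 0.0000 0.0000]
Step 1: x=[3.3600 5.1200 10.2000 13.1600] v=[-3.2000 5.6000 -4.0000 0.8000]
Step 2: x=[2.4640 6.7712 9.0608 13.3264] v=[-4.4800 8.2560 -5.6960 0.8320]
Step 3: x=[1.8629 8.0996 8.2378 13.2903] v=[-3.0054 6.6419 -4.1152 -0.1805]
Max displacement = 2.0996

Answer: 2.0996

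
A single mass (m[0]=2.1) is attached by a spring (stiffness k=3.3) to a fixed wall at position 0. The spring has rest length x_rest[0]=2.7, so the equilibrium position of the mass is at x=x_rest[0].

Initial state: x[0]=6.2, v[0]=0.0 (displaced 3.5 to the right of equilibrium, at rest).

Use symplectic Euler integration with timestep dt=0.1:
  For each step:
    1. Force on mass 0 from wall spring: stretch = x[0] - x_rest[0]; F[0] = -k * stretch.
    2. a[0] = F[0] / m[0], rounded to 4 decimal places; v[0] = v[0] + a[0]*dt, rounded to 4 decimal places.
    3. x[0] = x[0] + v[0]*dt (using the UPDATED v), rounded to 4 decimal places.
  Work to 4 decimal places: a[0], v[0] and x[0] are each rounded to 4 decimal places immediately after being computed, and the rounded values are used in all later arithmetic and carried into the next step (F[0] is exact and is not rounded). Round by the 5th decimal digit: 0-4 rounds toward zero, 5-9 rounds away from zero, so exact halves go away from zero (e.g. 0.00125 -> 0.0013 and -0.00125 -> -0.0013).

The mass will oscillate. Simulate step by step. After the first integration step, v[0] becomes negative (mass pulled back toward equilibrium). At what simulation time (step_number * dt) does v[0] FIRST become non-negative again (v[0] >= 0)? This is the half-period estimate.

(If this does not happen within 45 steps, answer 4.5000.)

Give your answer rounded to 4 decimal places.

Answer: 2.6000

Derivation:
Step 0: x=[6.2000] v=[0.0000]
Step 1: x=[6.1450] v=[-0.5500]
Step 2: x=[6.0359] v=[-1.0914]
Step 3: x=[5.8743] v=[-1.6156]
Step 4: x=[5.6629] v=[-2.1144]
Step 5: x=[5.4049] v=[-2.5800]
Step 6: x=[5.1044] v=[-3.0051]
Step 7: x=[4.7661] v=[-3.3829]
Step 8: x=[4.3953] v=[-3.7076]
Step 9: x=[3.9979] v=[-3.9740]
Step 10: x=[3.5801] v=[-4.1780]
Step 11: x=[3.1485] v=[-4.3163]
Step 12: x=[2.7098] v=[-4.3868]
Step 13: x=[2.2710] v=[-4.3883]
Step 14: x=[1.8389] v=[-4.3209]
Step 15: x=[1.4203] v=[-4.1856]
Step 16: x=[1.0219] v=[-3.9845]
Step 17: x=[0.6498] v=[-3.7208]
Step 18: x=[0.3099] v=[-3.3986]
Step 19: x=[0.0076] v=[-3.0230]
Step 20: x=[-0.2524] v=[-2.5999]
Step 21: x=[-0.4660] v=[-2.1360]
Step 22: x=[-0.6299] v=[-1.6385]
Step 23: x=[-0.7414] v=[-1.1152]
Step 24: x=[-0.7988] v=[-0.5744]
Step 25: x=[-0.8013] v=[-0.0246]
Step 26: x=[-0.7487] v=[0.5256]
First v>=0 after going negative at step 26, time=2.6000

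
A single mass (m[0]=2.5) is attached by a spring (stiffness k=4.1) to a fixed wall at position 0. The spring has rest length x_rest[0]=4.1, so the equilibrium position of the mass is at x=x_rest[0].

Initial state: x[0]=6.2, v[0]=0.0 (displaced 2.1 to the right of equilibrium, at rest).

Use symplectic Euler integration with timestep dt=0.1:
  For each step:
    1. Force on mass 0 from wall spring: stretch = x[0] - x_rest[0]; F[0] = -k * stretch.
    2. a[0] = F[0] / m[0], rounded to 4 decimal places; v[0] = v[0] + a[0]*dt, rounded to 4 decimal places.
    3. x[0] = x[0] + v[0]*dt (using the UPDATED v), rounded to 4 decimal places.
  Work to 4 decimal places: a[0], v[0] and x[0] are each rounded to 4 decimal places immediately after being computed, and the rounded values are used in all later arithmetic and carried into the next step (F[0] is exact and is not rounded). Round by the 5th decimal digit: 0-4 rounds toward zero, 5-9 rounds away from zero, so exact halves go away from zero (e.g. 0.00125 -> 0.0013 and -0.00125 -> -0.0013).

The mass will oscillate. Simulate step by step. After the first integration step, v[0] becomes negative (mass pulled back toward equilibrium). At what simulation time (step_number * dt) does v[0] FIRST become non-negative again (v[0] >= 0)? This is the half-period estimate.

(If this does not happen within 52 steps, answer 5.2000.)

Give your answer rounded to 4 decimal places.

Answer: 2.5000

Derivation:
Step 0: x=[6.2000] v=[0.0000]
Step 1: x=[6.1656] v=[-0.3444]
Step 2: x=[6.0973] v=[-0.6832]
Step 3: x=[5.9962] v=[-1.0108]
Step 4: x=[5.8640] v=[-1.3218]
Step 5: x=[5.7029] v=[-1.6111]
Step 6: x=[5.5155] v=[-1.8740]
Step 7: x=[5.3049] v=[-2.1061]
Step 8: x=[5.0745] v=[-2.3037]
Step 9: x=[4.8282] v=[-2.4635]
Step 10: x=[4.5699] v=[-2.5829]
Step 11: x=[4.3039] v=[-2.6600]
Step 12: x=[4.0346] v=[-2.6934]
Step 13: x=[3.7663] v=[-2.6827]
Step 14: x=[3.5035] v=[-2.6280]
Step 15: x=[3.2505] v=[-2.5302]
Step 16: x=[3.0114] v=[-2.3909]
Step 17: x=[2.7902] v=[-2.2124]
Step 18: x=[2.5904] v=[-1.9976]
Step 19: x=[2.4154] v=[-1.7500]
Step 20: x=[2.2680] v=[-1.4737]
Step 21: x=[2.1507] v=[-1.1733]
Step 22: x=[2.0653] v=[-0.8536]
Step 23: x=[2.0133] v=[-0.5199]
Step 24: x=[1.9955] v=[-0.1777]
Step 25: x=[2.0122] v=[0.1674]
First v>=0 after going negative at step 25, time=2.5000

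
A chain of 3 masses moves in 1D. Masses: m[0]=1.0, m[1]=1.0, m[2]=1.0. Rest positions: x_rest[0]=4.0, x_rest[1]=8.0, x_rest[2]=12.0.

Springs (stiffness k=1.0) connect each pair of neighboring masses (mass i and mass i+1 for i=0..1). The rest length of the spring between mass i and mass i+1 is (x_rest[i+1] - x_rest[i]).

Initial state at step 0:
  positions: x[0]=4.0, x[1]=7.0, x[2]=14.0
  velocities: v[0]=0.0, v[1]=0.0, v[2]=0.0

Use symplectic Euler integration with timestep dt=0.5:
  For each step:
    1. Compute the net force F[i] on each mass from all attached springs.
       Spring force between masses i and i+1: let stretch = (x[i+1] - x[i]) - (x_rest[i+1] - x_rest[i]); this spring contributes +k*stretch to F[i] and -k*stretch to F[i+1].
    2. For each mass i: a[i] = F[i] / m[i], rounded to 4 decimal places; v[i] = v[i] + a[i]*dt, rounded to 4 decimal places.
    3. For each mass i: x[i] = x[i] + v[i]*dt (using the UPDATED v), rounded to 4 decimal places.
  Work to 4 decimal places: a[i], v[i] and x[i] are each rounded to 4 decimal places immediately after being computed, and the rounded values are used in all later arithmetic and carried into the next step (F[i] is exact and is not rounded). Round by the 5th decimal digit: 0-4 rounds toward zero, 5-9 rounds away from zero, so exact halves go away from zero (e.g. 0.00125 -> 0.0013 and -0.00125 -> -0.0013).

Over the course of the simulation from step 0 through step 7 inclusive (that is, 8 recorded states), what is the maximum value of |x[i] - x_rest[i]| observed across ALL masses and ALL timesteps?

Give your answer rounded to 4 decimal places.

Answer: 2.0179

Derivation:
Step 0: x=[4.0000 7.0000 14.0000] v=[0.0000 0.0000 0.0000]
Step 1: x=[3.7500 8.0000 13.2500] v=[-0.5000 2.0000 -1.5000]
Step 2: x=[3.5625 9.2500 12.1875] v=[-0.3750 2.5000 -2.1250]
Step 3: x=[3.7969 9.8125 11.3906] v=[0.4688 1.1250 -1.5938]
Step 4: x=[4.5352 9.2656 11.1992] v=[1.4766 -1.0938 -0.3829]
Step 5: x=[5.4561 8.0195 11.5244] v=[1.8418 -2.4922 0.6503]
Step 6: x=[6.0179 7.0088 11.9734] v=[1.1235 -2.0215 0.8979]
Step 7: x=[5.8274 6.9915 12.1812] v=[-0.3811 -0.0347 0.4156]
Max displacement = 2.0179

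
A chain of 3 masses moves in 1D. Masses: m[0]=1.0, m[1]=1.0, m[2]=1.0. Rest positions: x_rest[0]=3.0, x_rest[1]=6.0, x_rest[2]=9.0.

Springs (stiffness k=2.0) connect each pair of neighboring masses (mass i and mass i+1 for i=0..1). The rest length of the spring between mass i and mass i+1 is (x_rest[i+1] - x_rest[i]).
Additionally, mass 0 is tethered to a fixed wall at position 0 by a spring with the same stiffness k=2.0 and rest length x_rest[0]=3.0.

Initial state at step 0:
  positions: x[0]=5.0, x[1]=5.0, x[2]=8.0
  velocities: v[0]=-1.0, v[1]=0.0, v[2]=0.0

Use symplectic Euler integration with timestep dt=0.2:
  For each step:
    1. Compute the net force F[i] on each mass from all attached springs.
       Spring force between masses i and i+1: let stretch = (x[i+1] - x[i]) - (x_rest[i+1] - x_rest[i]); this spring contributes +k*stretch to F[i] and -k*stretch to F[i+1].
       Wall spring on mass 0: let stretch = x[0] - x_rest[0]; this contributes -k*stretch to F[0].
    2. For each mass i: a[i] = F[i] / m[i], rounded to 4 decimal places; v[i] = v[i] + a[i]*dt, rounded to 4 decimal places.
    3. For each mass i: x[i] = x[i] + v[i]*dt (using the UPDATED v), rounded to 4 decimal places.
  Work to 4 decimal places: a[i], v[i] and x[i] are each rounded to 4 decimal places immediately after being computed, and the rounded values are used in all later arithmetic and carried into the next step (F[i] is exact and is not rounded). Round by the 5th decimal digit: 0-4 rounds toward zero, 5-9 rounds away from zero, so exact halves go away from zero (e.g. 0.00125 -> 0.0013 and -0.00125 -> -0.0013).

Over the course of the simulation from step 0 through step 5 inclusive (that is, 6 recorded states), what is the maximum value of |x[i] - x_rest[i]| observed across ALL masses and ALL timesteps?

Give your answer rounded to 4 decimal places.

Step 0: x=[5.0000 5.0000 8.0000] v=[-1.0000 0.0000 0.0000]
Step 1: x=[4.4000 5.2400 8.0000] v=[-3.0000 1.2000 0.0000]
Step 2: x=[3.5152 5.6336 8.0192] v=[-4.4240 1.9680 0.0960]
Step 3: x=[2.5187 6.0486 8.0876] v=[-4.9827 2.0749 0.3418]
Step 4: x=[1.6031 6.3443 8.2328] v=[-4.5782 1.4785 0.7262]
Step 5: x=[0.9385 6.4118 8.4670] v=[-3.3230 0.3374 1.1708]
Max displacement = 2.0615

Answer: 2.0615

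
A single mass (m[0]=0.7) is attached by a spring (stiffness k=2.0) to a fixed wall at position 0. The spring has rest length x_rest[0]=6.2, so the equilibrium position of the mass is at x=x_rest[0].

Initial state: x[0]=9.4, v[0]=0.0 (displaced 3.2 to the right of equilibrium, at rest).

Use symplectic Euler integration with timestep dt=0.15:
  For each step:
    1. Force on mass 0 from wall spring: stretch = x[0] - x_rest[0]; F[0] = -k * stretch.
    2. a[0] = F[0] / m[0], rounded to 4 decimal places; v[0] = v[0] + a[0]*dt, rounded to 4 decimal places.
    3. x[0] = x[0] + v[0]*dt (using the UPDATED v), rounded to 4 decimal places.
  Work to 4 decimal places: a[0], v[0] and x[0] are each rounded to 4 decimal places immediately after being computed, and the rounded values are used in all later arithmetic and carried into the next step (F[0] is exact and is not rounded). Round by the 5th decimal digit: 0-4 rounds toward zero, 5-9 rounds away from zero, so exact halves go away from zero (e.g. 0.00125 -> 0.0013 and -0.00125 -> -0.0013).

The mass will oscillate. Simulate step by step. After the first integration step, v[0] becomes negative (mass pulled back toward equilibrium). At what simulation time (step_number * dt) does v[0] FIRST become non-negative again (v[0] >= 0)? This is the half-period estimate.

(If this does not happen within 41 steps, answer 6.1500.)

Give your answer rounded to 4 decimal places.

Step 0: x=[9.4000] v=[0.0000]
Step 1: x=[9.1943] v=[-1.3714]
Step 2: x=[8.7961] v=[-2.6547]
Step 3: x=[8.2310] v=[-3.7673]
Step 4: x=[7.5353] v=[-4.6377]
Step 5: x=[6.7538] v=[-5.2100]
Step 6: x=[5.9367] v=[-5.4473]
Step 7: x=[5.1365] v=[-5.3345]
Step 8: x=[4.4047] v=[-4.8787]
Step 9: x=[3.7883] v=[-4.1093]
Step 10: x=[3.3269] v=[-3.0757]
Step 11: x=[3.0502] v=[-1.8444]
Step 12: x=[2.9760] v=[-0.4945]
Step 13: x=[3.1091] v=[0.8872]
First v>=0 after going negative at step 13, time=1.9500

Answer: 1.9500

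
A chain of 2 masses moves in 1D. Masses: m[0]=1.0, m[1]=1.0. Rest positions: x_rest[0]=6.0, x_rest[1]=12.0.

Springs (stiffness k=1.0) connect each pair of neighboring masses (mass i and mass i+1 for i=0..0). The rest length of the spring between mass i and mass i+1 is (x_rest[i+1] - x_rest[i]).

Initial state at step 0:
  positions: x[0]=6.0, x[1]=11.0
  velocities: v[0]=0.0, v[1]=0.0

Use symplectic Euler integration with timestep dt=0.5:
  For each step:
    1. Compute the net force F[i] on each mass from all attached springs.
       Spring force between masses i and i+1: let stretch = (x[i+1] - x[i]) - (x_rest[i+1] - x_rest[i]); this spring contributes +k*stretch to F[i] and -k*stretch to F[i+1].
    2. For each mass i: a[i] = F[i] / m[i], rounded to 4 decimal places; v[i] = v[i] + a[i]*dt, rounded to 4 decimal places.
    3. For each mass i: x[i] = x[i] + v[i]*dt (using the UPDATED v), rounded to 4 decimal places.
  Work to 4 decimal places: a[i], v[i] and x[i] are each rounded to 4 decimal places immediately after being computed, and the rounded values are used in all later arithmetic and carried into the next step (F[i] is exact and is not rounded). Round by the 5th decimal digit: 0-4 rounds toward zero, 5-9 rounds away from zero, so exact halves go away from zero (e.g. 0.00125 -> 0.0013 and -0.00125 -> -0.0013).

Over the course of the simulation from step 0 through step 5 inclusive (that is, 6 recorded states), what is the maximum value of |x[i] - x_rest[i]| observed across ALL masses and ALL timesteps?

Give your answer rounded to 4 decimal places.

Answer: 1.0312

Derivation:
Step 0: x=[6.0000 11.0000] v=[0.0000 0.0000]
Step 1: x=[5.7500 11.2500] v=[-0.5000 0.5000]
Step 2: x=[5.3750 11.6250] v=[-0.7500 0.7500]
Step 3: x=[5.0625 11.9375] v=[-0.6250 0.6250]
Step 4: x=[4.9688 12.0313] v=[-0.1875 0.1875]
Step 5: x=[5.1407 11.8594] v=[0.3438 -0.3438]
Max displacement = 1.0312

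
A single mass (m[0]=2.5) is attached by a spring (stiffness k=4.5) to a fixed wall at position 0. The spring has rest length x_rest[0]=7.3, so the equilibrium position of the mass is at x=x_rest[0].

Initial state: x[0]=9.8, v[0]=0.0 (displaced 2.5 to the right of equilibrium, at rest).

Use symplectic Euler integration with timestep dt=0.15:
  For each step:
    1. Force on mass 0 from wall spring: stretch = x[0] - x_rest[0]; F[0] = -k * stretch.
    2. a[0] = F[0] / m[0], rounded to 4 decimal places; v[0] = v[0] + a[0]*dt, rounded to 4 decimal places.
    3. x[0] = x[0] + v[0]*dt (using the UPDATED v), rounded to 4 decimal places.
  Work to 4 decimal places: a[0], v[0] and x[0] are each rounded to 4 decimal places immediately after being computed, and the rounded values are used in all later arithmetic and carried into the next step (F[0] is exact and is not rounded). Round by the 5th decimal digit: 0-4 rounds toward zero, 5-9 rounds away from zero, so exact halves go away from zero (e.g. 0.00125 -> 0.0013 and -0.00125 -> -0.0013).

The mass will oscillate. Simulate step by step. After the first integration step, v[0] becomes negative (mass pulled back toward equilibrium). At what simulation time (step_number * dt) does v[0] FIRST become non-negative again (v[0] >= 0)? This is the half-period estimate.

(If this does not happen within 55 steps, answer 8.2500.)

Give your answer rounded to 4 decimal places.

Step 0: x=[9.8000] v=[0.0000]
Step 1: x=[9.6988] v=[-0.6750]
Step 2: x=[9.5004] v=[-1.3227]
Step 3: x=[9.2129] v=[-1.9168]
Step 4: x=[8.8479] v=[-2.4333]
Step 5: x=[8.4202] v=[-2.8512]
Step 6: x=[7.9471] v=[-3.1537]
Step 7: x=[7.4478] v=[-3.3284]
Step 8: x=[6.9426] v=[-3.3683]
Step 9: x=[6.4518] v=[-3.2718]
Step 10: x=[5.9954] v=[-3.0428]
Step 11: x=[5.5918] v=[-2.6906]
Step 12: x=[5.2574] v=[-2.2294]
Step 13: x=[5.0057] v=[-1.6779]
Step 14: x=[4.8469] v=[-1.0584]
Step 15: x=[4.7875] v=[-0.3961]
Step 16: x=[4.8298] v=[0.2823]
First v>=0 after going negative at step 16, time=2.4000

Answer: 2.4000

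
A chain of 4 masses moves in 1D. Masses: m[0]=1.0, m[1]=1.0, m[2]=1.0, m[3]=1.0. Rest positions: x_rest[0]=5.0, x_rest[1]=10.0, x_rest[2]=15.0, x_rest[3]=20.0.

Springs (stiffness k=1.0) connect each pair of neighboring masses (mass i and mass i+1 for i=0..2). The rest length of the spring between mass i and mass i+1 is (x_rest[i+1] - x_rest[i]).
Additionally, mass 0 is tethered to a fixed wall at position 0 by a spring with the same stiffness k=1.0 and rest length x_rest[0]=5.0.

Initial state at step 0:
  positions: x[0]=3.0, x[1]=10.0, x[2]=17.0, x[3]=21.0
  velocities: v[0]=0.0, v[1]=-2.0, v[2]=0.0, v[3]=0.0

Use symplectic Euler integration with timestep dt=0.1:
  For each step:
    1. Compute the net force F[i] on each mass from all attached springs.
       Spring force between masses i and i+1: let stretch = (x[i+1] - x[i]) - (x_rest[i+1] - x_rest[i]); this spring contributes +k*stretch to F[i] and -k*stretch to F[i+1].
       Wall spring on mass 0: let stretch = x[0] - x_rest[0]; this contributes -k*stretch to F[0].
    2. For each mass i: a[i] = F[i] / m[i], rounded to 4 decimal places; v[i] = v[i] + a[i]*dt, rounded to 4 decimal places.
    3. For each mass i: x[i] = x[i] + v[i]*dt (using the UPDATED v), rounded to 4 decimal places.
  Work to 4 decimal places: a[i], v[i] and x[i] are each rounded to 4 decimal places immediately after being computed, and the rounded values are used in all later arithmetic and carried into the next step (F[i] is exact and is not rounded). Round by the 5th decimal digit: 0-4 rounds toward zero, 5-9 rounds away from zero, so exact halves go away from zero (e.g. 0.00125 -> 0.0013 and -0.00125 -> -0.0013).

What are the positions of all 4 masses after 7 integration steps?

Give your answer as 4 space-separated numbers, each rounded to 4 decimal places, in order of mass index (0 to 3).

Answer: 3.9205 8.8215 16.1425 21.2294

Derivation:
Step 0: x=[3.0000 10.0000 17.0000 21.0000] v=[0.0000 -2.0000 0.0000 0.0000]
Step 1: x=[3.0400 9.8000 16.9700 21.0100] v=[0.4000 -2.0000 -0.3000 0.1000]
Step 2: x=[3.1172 9.6041 16.9087 21.0296] v=[0.7720 -1.9590 -0.6130 0.1960]
Step 3: x=[3.2281 9.4164 16.8156 21.0580] v=[1.1090 -1.8772 -0.9314 0.2839]
Step 4: x=[3.3686 9.2408 16.6909 21.0940] v=[1.4050 -1.7561 -1.2471 0.3597]
Step 5: x=[3.5341 9.0810 16.5357 21.1359] v=[1.6554 -1.5983 -1.5518 0.4194]
Step 6: x=[3.7198 8.9403 16.3520 21.1818] v=[1.8567 -1.4075 -1.8373 0.4594]
Step 7: x=[3.9205 8.8215 16.1425 21.2294] v=[2.0068 -1.1884 -2.0955 0.4764]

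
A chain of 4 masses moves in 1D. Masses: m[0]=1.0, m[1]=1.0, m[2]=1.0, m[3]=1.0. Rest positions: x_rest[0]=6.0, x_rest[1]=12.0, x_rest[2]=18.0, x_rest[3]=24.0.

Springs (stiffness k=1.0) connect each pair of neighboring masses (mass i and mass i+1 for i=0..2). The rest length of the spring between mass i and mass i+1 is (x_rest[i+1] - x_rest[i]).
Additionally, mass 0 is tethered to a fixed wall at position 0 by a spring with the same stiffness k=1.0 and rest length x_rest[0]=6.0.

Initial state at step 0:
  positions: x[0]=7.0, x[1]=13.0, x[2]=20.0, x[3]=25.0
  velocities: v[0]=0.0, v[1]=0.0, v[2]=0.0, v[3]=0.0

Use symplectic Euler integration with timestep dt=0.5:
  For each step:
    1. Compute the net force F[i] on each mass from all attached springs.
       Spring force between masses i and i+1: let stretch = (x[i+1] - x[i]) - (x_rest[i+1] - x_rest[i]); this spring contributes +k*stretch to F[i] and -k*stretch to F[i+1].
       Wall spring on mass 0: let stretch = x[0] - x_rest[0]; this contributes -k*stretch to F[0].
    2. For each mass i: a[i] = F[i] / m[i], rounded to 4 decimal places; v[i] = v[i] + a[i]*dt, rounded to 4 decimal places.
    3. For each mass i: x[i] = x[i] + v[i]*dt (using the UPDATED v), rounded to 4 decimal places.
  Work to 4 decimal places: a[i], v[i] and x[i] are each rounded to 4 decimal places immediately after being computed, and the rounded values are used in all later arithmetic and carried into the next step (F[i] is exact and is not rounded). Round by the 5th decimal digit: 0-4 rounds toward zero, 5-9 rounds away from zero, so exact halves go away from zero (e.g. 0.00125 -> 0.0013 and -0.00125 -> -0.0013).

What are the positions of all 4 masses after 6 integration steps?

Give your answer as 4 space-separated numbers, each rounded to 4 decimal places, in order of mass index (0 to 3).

Step 0: x=[7.0000 13.0000 20.0000 25.0000] v=[0.0000 0.0000 0.0000 0.0000]
Step 1: x=[6.7500 13.2500 19.5000 25.2500] v=[-0.5000 0.5000 -1.0000 0.5000]
Step 2: x=[6.4375 13.4375 18.8750 25.5625] v=[-0.6250 0.3750 -1.2500 0.6250]
Step 3: x=[6.2656 13.2344 18.5625 25.7032] v=[-0.3438 -0.4063 -0.6250 0.2813]
Step 4: x=[6.2695 12.6211 18.7032 25.5587] v=[0.0078 -1.2267 0.2813 -0.2891]
Step 5: x=[6.2940 11.9404 19.0372 25.2003] v=[0.0489 -1.3615 0.6680 -0.7169]
Step 6: x=[6.1566 11.6223 19.1378 24.8011] v=[-0.2749 -0.6363 0.2012 -0.7985]

Answer: 6.1566 11.6223 19.1378 24.8011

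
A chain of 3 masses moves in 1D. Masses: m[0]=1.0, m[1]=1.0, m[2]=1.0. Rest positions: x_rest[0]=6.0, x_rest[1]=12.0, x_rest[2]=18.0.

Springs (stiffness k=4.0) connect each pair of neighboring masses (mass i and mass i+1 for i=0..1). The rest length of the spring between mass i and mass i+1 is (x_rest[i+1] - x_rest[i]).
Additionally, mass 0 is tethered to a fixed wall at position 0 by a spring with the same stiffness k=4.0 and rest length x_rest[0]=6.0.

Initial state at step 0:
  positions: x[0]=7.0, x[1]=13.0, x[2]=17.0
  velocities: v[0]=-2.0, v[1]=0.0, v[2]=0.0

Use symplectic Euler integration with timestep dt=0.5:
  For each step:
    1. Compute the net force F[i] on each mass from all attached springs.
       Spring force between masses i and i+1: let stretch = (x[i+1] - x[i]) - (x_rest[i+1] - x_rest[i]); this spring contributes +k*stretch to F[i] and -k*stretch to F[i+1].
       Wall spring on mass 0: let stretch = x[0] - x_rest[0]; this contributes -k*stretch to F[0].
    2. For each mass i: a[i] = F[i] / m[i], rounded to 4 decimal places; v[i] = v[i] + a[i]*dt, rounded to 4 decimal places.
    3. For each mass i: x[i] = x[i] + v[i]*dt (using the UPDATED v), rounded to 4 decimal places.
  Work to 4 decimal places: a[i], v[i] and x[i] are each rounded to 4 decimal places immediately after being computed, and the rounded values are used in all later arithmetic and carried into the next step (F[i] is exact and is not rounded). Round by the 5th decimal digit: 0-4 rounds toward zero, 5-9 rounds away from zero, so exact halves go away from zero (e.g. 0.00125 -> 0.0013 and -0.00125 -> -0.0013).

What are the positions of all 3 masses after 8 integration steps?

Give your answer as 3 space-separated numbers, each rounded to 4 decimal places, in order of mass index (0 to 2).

Answer: 7.0000 13.0000 17.0000

Derivation:
Step 0: x=[7.0000 13.0000 17.0000] v=[-2.0000 0.0000 0.0000]
Step 1: x=[5.0000 11.0000 19.0000] v=[-4.0000 -4.0000 4.0000]
Step 2: x=[4.0000 11.0000 19.0000] v=[-2.0000 0.0000 0.0000]
Step 3: x=[6.0000 12.0000 17.0000] v=[4.0000 2.0000 -4.0000]
Step 4: x=[8.0000 12.0000 16.0000] v=[4.0000 0.0000 -2.0000]
Step 5: x=[6.0000 12.0000 17.0000] v=[-4.0000 0.0000 2.0000]
Step 6: x=[4.0000 11.0000 19.0000] v=[-4.0000 -2.0000 4.0000]
Step 7: x=[5.0000 11.0000 19.0000] v=[2.0000 0.0000 0.0000]
Step 8: x=[7.0000 13.0000 17.0000] v=[4.0000 4.0000 -4.0000]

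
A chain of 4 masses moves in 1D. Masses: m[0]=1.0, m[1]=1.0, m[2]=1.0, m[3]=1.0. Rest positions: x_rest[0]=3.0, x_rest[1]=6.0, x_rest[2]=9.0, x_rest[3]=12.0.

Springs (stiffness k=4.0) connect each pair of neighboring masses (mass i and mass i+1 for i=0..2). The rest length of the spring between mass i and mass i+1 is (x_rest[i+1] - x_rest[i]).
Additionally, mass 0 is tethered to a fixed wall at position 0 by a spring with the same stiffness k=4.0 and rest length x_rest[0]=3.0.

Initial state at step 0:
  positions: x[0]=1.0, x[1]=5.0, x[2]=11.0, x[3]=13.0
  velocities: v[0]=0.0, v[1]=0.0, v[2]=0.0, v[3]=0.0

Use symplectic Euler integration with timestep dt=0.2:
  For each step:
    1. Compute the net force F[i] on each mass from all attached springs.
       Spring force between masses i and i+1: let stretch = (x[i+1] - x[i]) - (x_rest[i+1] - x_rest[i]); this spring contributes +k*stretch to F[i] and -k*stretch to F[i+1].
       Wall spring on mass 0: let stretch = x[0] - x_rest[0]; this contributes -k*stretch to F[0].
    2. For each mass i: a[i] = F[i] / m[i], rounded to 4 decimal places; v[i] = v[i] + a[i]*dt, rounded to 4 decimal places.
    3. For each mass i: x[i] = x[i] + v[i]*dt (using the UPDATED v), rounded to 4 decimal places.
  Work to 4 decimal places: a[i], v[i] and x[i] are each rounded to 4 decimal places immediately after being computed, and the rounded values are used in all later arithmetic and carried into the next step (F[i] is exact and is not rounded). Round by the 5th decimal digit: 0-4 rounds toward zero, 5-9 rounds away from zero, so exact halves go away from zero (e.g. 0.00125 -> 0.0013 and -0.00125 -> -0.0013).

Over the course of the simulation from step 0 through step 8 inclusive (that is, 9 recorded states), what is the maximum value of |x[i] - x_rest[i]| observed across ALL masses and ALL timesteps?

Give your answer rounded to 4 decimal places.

Step 0: x=[1.0000 5.0000 11.0000 13.0000] v=[0.0000 0.0000 0.0000 0.0000]
Step 1: x=[1.4800 5.3200 10.3600 13.1600] v=[2.4000 1.6000 -3.2000 0.8000]
Step 2: x=[2.3376 5.8320 9.3616 13.3520] v=[4.2880 2.5600 -4.9920 0.9600]
Step 3: x=[3.3803 6.3496 8.4369 13.3855] v=[5.2134 2.5882 -4.6234 0.1677]
Step 4: x=[4.3572 6.7261 7.9700 13.1073] v=[4.8846 1.8826 -2.3344 -1.3912]
Step 5: x=[5.0160 6.9226 8.1261 12.4871] v=[3.2940 0.9826 0.7803 -3.1010]
Step 6: x=[5.1773 7.0066 8.7874 11.6491] v=[0.8065 0.4201 3.3063 -4.1898]
Step 7: x=[4.8029 7.0829 9.6216 10.8333] v=[-1.8719 0.3813 4.1710 -4.0792]
Step 8: x=[4.0249 7.2006 10.2435 10.3036] v=[-3.8902 0.5883 3.1094 -2.6486]
Max displacement = 2.1773

Answer: 2.1773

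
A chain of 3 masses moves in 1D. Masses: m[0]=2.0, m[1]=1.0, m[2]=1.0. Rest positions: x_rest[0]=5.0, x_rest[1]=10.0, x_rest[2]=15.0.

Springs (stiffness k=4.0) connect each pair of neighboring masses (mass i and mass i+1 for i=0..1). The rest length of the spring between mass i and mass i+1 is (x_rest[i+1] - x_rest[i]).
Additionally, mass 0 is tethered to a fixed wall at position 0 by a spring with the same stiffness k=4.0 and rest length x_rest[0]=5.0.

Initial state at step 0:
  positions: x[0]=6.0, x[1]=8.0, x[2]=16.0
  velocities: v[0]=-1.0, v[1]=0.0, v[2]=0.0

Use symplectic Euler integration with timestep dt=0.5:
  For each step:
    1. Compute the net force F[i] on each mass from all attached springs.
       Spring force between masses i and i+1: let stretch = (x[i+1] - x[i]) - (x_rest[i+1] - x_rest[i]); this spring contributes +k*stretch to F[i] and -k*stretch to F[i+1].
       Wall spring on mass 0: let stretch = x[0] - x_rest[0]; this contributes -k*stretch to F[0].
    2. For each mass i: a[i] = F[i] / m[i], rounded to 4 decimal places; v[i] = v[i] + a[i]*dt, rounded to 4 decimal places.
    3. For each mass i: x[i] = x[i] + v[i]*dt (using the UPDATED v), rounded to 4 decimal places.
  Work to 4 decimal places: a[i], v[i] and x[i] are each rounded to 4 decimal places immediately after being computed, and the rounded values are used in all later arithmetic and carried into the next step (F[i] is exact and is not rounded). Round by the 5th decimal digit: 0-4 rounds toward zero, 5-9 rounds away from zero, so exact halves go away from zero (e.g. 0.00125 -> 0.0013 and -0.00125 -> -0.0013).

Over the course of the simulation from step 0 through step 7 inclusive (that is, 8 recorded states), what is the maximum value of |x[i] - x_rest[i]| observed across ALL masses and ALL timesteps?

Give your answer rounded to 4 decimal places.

Step 0: x=[6.0000 8.0000 16.0000] v=[-1.0000 0.0000 0.0000]
Step 1: x=[3.5000 14.0000 13.0000] v=[-5.0000 12.0000 -6.0000]
Step 2: x=[4.5000 8.5000 16.0000] v=[2.0000 -11.0000 6.0000]
Step 3: x=[5.2500 6.5000 16.5000] v=[1.5000 -4.0000 1.0000]
Step 4: x=[4.0000 13.2500 12.0000] v=[-2.5000 13.5000 -9.0000]
Step 5: x=[5.3750 9.5000 13.7500] v=[2.7500 -7.5000 3.5000]
Step 6: x=[6.1250 5.8750 16.2500] v=[1.5000 -7.2500 5.0000]
Step 7: x=[3.6875 12.8750 13.3750] v=[-4.8750 14.0000 -5.7500]
Max displacement = 4.1250

Answer: 4.1250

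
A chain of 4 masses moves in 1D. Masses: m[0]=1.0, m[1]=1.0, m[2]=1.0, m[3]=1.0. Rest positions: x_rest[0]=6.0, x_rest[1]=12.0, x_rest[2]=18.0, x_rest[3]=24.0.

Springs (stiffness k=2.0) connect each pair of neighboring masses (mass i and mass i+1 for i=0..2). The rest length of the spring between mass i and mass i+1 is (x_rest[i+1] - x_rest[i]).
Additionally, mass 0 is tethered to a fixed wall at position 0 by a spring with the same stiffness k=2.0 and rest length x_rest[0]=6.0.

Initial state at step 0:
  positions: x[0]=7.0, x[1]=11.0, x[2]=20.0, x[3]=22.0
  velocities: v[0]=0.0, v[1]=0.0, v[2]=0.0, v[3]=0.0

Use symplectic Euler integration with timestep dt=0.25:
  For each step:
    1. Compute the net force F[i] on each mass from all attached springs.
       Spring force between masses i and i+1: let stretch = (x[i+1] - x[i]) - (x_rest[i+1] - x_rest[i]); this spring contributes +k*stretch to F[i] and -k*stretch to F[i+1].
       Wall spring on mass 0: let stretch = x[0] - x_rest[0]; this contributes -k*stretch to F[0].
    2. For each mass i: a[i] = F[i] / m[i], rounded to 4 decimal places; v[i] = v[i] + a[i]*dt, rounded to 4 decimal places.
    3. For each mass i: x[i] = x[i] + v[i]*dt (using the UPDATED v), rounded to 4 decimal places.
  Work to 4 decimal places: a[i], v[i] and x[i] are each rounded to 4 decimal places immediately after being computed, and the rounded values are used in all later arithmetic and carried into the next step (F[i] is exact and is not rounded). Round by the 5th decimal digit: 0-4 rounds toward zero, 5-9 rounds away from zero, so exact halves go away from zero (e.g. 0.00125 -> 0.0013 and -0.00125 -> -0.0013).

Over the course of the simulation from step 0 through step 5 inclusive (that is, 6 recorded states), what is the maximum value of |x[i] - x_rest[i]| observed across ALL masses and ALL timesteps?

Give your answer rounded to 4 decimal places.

Answer: 2.3481

Derivation:
Step 0: x=[7.0000 11.0000 20.0000 22.0000] v=[0.0000 0.0000 0.0000 0.0000]
Step 1: x=[6.6250 11.6250 19.1250 22.5000] v=[-1.5000 2.5000 -3.5000 2.0000]
Step 2: x=[6.0469 12.5625 17.7344 23.3281] v=[-2.3125 3.7500 -5.5625 3.3125]
Step 3: x=[5.5274 13.3321 16.3965 24.2070] v=[-2.0782 3.0782 -5.3516 3.5157]
Step 4: x=[5.2925 13.5091 15.6519 24.8596] v=[-0.9396 0.7081 -2.9786 2.6105]
Step 5: x=[5.4231 12.9269 15.7904 25.1113] v=[0.5225 -2.3288 0.5539 1.0067]
Max displacement = 2.3481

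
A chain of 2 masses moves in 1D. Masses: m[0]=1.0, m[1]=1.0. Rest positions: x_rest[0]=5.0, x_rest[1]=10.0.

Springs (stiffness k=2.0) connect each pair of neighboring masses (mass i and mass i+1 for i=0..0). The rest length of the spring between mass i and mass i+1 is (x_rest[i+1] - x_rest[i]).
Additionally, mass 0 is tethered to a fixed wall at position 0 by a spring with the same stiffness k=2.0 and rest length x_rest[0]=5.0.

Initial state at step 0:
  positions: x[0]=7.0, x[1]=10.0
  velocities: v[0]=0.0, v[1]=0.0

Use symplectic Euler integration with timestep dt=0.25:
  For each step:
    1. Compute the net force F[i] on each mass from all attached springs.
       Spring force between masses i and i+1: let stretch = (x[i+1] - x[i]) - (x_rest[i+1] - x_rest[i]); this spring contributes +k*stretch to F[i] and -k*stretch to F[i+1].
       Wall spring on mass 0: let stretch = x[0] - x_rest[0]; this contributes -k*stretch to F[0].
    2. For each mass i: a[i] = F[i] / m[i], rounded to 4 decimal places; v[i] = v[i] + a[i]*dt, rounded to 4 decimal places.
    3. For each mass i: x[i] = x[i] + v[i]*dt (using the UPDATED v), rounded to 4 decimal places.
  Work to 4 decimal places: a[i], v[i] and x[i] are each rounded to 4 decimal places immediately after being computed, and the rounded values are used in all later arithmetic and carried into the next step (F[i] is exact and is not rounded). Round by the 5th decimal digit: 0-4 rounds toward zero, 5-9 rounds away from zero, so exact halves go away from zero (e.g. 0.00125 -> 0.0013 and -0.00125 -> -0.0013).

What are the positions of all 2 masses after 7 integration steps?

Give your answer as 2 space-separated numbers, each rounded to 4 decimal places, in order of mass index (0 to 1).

Step 0: x=[7.0000 10.0000] v=[0.0000 0.0000]
Step 1: x=[6.5000 10.2500] v=[-2.0000 1.0000]
Step 2: x=[5.6563 10.6563] v=[-3.3750 1.6250]
Step 3: x=[4.7305 11.0626] v=[-3.7032 1.6250]
Step 4: x=[4.0049 11.3024] v=[-2.9024 0.9590]
Step 5: x=[3.6909 11.2550] v=[-1.2561 -0.1898]
Step 6: x=[3.8610 10.8870] v=[0.6805 -1.4719]
Step 7: x=[4.4268 10.2658] v=[2.2630 -2.4849]

Answer: 4.4268 10.2658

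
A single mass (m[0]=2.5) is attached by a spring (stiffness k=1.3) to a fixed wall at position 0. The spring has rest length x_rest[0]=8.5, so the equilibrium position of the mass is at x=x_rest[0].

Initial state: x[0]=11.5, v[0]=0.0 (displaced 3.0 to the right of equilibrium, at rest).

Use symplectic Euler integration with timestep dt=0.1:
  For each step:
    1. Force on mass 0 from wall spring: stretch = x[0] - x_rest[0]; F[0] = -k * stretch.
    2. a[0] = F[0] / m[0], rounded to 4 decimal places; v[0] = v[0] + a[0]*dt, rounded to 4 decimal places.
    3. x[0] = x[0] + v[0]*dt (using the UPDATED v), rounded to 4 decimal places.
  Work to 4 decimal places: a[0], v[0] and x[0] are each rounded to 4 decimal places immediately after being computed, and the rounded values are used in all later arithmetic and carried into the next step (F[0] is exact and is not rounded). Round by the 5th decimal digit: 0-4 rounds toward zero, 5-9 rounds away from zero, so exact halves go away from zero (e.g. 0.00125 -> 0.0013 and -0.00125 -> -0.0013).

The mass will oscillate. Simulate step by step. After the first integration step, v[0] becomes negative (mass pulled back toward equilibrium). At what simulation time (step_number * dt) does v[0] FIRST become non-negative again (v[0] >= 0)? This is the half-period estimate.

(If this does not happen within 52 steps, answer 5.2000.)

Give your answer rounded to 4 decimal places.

Answer: 4.4000

Derivation:
Step 0: x=[11.5000] v=[0.0000]
Step 1: x=[11.4844] v=[-0.1560]
Step 2: x=[11.4533] v=[-0.3112]
Step 3: x=[11.4068] v=[-0.4648]
Step 4: x=[11.3452] v=[-0.6160]
Step 5: x=[11.2688] v=[-0.7640]
Step 6: x=[11.1780] v=[-0.9080]
Step 7: x=[11.0733] v=[-1.0473]
Step 8: x=[10.9552] v=[-1.1811]
Step 9: x=[10.8243] v=[-1.3088]
Step 10: x=[10.6813] v=[-1.4297]
Step 11: x=[10.5270] v=[-1.5431]
Step 12: x=[10.3622] v=[-1.6485]
Step 13: x=[10.1877] v=[-1.7453]
Step 14: x=[10.0044] v=[-1.8331]
Step 15: x=[9.8133] v=[-1.9113]
Step 16: x=[9.6153] v=[-1.9796]
Step 17: x=[9.4115] v=[-2.0376]
Step 18: x=[9.2030] v=[-2.0850]
Step 19: x=[8.9908] v=[-2.1216]
Step 20: x=[8.7761] v=[-2.1471]
Step 21: x=[8.5600] v=[-2.1615]
Step 22: x=[8.3435] v=[-2.1646]
Step 23: x=[8.1279] v=[-2.1565]
Step 24: x=[7.9142] v=[-2.1372]
Step 25: x=[7.7035] v=[-2.1067]
Step 26: x=[7.4970] v=[-2.0653]
Step 27: x=[7.2957] v=[-2.0131]
Step 28: x=[7.1007] v=[-1.9505]
Step 29: x=[6.9129] v=[-1.8777]
Step 30: x=[6.7334] v=[-1.7952]
Step 31: x=[6.5631] v=[-1.7033]
Step 32: x=[6.4028] v=[-1.6026]
Step 33: x=[6.2534] v=[-1.4936]
Step 34: x=[6.1157] v=[-1.3768]
Step 35: x=[5.9904] v=[-1.2528]
Step 36: x=[5.8782] v=[-1.1223]
Step 37: x=[5.7796] v=[-0.9860]
Step 38: x=[5.6952] v=[-0.8445]
Step 39: x=[5.6253] v=[-0.6987]
Step 40: x=[5.5704] v=[-0.5492]
Step 41: x=[5.5307] v=[-0.3969]
Step 42: x=[5.5065] v=[-0.2425]
Step 43: x=[5.4978] v=[-0.0868]
Step 44: x=[5.5047] v=[0.0693]
First v>=0 after going negative at step 44, time=4.4000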